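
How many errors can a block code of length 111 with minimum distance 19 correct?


Correction capability = floor((d-1)/2) = floor((19-1)/2) = 9

9 errors


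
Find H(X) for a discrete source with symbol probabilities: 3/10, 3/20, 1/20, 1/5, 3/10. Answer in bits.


H = -sum(p_i * log2(p_i)). Terms: -(3/10)*log2(3/10) = 0.521090; -(3/20)*log2(3/20) = 0.410545; -(1/20)*log2(1/20) = 0.216096; -(1/5)*log2(1/5) = 0.464386; -(3/10)*log2(3/10) = 0.521090. H = 0.521090 + 0.410545 + 0.216096 + 0.464386 + 0.521090 = 2.1332

2.1332 bits


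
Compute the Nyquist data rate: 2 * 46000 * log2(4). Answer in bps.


Rate = 2 * B * log2(M) = 2 * 46000 * 2.0 = 184000.0

184000.0 bps


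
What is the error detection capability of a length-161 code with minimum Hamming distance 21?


Detection capability = d_min - 1 = 21 - 1 = 20

20 errors


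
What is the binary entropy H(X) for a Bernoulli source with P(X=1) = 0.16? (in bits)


H = -p*log2(p) - (1-p)*log2(1-p). -0.16*log2(0.16) = 0.423017; -0.84*log2(0.84) = 0.211293. H = 0.423017 + 0.211293 = 0.6343

0.6343 bits


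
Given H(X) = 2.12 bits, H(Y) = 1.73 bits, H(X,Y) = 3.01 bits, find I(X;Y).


I(X;Y) = H(X) + H(Y) - H(X,Y) = 2.12 + 1.73 - 3.01 = 0.84

0.84 bits


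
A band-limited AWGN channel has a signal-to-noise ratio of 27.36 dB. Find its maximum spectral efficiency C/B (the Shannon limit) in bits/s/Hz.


SNR_linear = 10^(27.36/10) = 544.5027; C/B = log2(1 + SNR_linear) = log2(1 + 544.5027) = 9.0914

9.0914 bits/s/Hz


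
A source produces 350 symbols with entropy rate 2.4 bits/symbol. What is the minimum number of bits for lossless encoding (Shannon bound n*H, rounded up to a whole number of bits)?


Minimum bits >= n * H = 350 * 2.4 = 840.0, rounded up to a whole number of bits = 840

840 bits


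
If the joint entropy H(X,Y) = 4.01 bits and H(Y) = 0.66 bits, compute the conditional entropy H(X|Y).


H(X|Y) = H(X,Y) - H(Y) = 4.01 - 0.66 = 3.35

3.35 bits


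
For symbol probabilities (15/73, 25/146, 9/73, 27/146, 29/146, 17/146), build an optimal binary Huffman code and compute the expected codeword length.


Huffman construction (repeatedly merge the two least-probable nodes; each merge adds 1 bit to every symbol beneath it): 17/146 + 9/73 = 35/146; 25/146 + 27/146 = 26/73; 29/146 + 15/73 = 59/146; 35/146 + 26/73 = 87/146; 59/146 + 87/146 = 1. Resulting codeword lengths (in the order the probabilities were given): (2, 3, 3, 3, 2, 3). L_avg = sum(p_i * l_i) = 15/73*2 + 25/146*3 + 9/73*3 + 27/146*3 + 29/146*2 + 17/146*3 = 379/146 = 2.5959

2.5959 bits


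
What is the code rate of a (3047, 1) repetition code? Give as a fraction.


Rate = k/n = 1/3047

1/3047


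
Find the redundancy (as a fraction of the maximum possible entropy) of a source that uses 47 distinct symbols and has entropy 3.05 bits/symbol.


H_max = log2(K) = log2(47) = 5.5546 bits/symbol. Redundancy = 1 - H/H_max = 1 - 3.05/5.5546 = 1 - 0.5491 = 0.4509

0.4509


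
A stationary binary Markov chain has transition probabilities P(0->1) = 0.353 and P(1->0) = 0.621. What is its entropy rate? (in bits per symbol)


Stationary distribution: pi_0 = p10/(p01+p10) = 0.6376, pi_1 = 0.3624. Entropy rate H' = pi_0*H(p01) + pi_1*H(p10) = 0.6376*0.9367 + 0.3624*0.9573 = 0.9442

0.9442 bits/symbol


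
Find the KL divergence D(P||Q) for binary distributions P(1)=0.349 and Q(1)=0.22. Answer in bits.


KL = p*log2(p/q) + (1-p)*log2((1-p)/(1-q)) = 0.349*log2(0.349/0.22) + 0.651*log2(0.651/0.78) = 0.0625

0.0625 bits


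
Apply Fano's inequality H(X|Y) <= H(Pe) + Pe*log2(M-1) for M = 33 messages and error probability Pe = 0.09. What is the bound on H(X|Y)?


H(Pe) = -Pe*log2(Pe) - (1-Pe)*log2(1-Pe) = -0.09*log2(0.09) - 0.91*log2(0.91) = 0.312654 + 0.123816 = 0.4365. Pe*log2(M-1) = 0.09*log2(32) = 0.450000. Bound = H(Pe) + Pe*log2(M-1) = 0.312654 + 0.123816 + 0.450000 = 0.8865

0.8865 bits


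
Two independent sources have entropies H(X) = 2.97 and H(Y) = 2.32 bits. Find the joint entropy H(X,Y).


For independent variables, H(X,Y) = H(X) + H(Y) = 2.97 + 2.32 = 5.29

5.29 bits


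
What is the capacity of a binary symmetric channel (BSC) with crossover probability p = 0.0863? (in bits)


H(p) = -p*log2(p) - (1-p)*log2(1-p) = -0.0863*log2(0.0863) - 0.9137*log2(0.9137) = 0.305027 + 0.118971 = 0.424. C = 1 - H(p) = 1 - 0.424 = 0.576

0.576 bits


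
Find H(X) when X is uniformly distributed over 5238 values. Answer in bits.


H = log2(n) = log2(5238) = 12.3548

12.3548 bits


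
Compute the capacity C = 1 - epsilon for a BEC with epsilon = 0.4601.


C = 1 - epsilon = 1 - 0.4601 = 0.5399

0.5399 bits


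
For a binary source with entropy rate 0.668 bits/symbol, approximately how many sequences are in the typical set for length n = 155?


log2|A_typical| = nH = 155 * 0.668 = 103.54, so |A_typical| ~ 2^103.54 = 1.475e+31

1.475e+31


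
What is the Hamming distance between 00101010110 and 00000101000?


Count differing positions: . . ^ . ^ ^ ^ ^ ^ ^ . = 7 differences

7


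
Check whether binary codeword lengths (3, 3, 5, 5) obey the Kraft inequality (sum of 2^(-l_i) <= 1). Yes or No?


Kraft sum = sum(2^(-l_i)) = 0.3125, need <= 1. Result: satisfied (a binary prefix-free code with these lengths exists)

Yes


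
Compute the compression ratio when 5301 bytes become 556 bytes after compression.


Ratio = original / compressed = 5301 / 556 = 9.5342

9.5342


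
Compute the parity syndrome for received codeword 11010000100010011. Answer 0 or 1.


Syndrome = XOR of all bits = 1 XOR 1 XOR 0 XOR 1 XOR 0 XOR 0 XOR 0 XOR 0 XOR 1 XOR 0 XOR 0 XOR 0 XOR 1 XOR 0 XOR 0 XOR 1 XOR 1 = 1

1


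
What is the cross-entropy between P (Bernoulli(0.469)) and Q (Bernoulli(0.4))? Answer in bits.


H(P,Q) = -p*log2(q) - (1-p)*log2(1-q). -0.469*log2(0.4) = 0.619984; -0.531*log2(0.6) = 0.391329. H(P,Q) = 0.619984 + 0.391329 = 1.0113

1.0113 bits


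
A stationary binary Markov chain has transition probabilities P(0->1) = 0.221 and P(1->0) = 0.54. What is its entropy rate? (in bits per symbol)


Stationary distribution: pi_0 = p10/(p01+p10) = 0.7096, pi_1 = 0.2904. Entropy rate H' = pi_0*H(p01) + pi_1*H(p10) = 0.7096*0.762 + 0.2904*0.9954 = 0.8298

0.8298 bits/symbol


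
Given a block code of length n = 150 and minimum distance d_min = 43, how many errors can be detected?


Detection capability = d_min - 1 = 43 - 1 = 42

42 errors


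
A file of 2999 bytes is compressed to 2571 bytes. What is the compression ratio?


Ratio = original / compressed = 2999 / 2571 = 1.1665

1.1665


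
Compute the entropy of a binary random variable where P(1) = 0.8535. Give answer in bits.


H = -p*log2(p) - (1-p)*log2(1-p). -0.8535*log2(0.8535) = 0.195056; -0.1465*log2(0.1465) = 0.405956. H = 0.195056 + 0.405956 = 0.601

0.601 bits


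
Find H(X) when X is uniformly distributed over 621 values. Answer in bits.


H = log2(n) = log2(621) = 9.2784

9.2784 bits


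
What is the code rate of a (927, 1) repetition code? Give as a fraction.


Rate = k/n = 1/927

1/927


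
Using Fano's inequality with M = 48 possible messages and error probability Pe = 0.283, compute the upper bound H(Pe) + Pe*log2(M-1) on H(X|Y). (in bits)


H(Pe) = -Pe*log2(Pe) - (1-Pe)*log2(1-Pe) = -0.283*log2(0.283) - 0.717*log2(0.717) = 0.515379 + 0.344128 = 0.8595. Pe*log2(M-1) = 0.283*log2(47) = 1.571949. Bound = H(Pe) + Pe*log2(M-1) = 0.515379 + 0.344128 + 1.571949 = 2.4315

2.4315 bits


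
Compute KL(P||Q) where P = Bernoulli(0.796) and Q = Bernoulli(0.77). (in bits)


KL = p*log2(p/q) + (1-p)*log2((1-p)/(1-q)) = 0.796*log2(0.796/0.77) + 0.204*log2(0.204/0.23) = 0.0028

0.0028 bits


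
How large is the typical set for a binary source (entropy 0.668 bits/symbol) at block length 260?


log2|A_typical| = nH = 260 * 0.668 = 173.68, so |A_typical| ~ 2^173.68 = 1.918e+52

1.918e+52


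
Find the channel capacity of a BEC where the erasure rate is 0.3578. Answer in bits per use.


C = 1 - epsilon = 1 - 0.3578 = 0.6422

0.6422 bits


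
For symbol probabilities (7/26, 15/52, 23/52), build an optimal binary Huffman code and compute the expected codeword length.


Huffman construction (repeatedly merge the two least-probable nodes; each merge adds 1 bit to every symbol beneath it): 7/26 + 15/52 = 29/52; 23/52 + 29/52 = 1. Resulting codeword lengths (in the order the probabilities were given): (2, 2, 1). L_avg = sum(p_i * l_i) = 7/26*2 + 15/52*2 + 23/52*1 = 81/52 = 1.5577

1.5577 bits


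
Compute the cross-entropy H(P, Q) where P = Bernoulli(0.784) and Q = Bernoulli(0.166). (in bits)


H(P,Q) = -p*log2(q) - (1-p)*log2(1-q). -0.784*log2(0.166) = 2.031144; -0.216*log2(0.834) = 0.056566. H(P,Q) = 2.031144 + 0.056566 = 2.0877

2.0877 bits


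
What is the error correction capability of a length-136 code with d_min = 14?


Correction capability = floor((d-1)/2) = floor((14-1)/2) = 6

6 errors


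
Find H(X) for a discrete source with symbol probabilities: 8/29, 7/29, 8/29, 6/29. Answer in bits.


H = -sum(p_i * log2(p_i)). Terms: -(8/29)*log2(8/29) = 0.512546; -(7/29)*log2(7/29) = 0.494979; -(8/29)*log2(8/29) = 0.512546; -(6/29)*log2(6/29) = 0.470280. H = 0.512546 + 0.494979 + 0.512546 + 0.470280 = 1.9904

1.9904 bits


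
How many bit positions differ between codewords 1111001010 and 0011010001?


Count differing positions: ^ ^ . . . ^ ^ . ^ ^ = 6 differences

6


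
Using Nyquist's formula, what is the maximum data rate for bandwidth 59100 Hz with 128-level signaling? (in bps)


Rate = 2 * B * log2(M) = 2 * 59100 * 7.0 = 827400.0

827400.0 bps


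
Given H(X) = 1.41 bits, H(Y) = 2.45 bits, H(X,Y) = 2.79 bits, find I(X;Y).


I(X;Y) = H(X) + H(Y) - H(X,Y) = 1.41 + 2.45 - 2.79 = 1.07

1.07 bits


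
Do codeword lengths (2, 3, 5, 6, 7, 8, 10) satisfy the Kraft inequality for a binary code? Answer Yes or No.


Kraft sum = sum(2^(-l_i)) = 0.4346, need <= 1. Result: satisfied (a binary prefix-free code with these lengths exists)

Yes


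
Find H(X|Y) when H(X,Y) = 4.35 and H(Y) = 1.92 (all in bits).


H(X|Y) = H(X,Y) - H(Y) = 4.35 - 1.92 = 2.43

2.43 bits


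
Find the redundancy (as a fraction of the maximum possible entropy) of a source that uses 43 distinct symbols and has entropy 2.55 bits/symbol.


H_max = log2(K) = log2(43) = 5.4263 bits/symbol. Redundancy = 1 - H/H_max = 1 - 2.55/5.4263 = 1 - 0.4699 = 0.5301

0.5301


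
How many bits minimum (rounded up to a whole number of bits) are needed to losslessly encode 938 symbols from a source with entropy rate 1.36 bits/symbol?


Minimum bits >= n * H = 938 * 1.36 = 1275.68, rounded up to a whole number of bits = 1276

1276 bits


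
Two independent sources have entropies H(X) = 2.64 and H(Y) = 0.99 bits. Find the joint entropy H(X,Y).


For independent variables, H(X,Y) = H(X) + H(Y) = 2.64 + 0.99 = 3.63

3.63 bits


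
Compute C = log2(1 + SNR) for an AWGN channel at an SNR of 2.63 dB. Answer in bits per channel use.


SNR_linear = 10^(2.63/10) = 1.8323; C = log2(1 + SNR_linear) = log2(1 + 1.8323) = 1.502

1.502 bits/channel use


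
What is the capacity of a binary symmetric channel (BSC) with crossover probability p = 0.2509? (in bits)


H(p) = -p*log2(p) - (1-p)*log2(1-p) = -0.2509*log2(0.2509) - 0.7491*log2(0.7491) = 0.500499 + 0.312202 = 0.8127. C = 1 - H(p) = 1 - 0.8127 = 0.1873

0.1873 bits


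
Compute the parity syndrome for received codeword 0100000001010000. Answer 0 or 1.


Syndrome = XOR of all bits = 0 XOR 1 XOR 0 XOR 0 XOR 0 XOR 0 XOR 0 XOR 0 XOR 0 XOR 1 XOR 0 XOR 1 XOR 0 XOR 0 XOR 0 XOR 0 = 1

1


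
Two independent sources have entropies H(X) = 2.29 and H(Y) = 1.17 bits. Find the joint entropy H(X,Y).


For independent variables, H(X,Y) = H(X) + H(Y) = 2.29 + 1.17 = 3.46

3.46 bits


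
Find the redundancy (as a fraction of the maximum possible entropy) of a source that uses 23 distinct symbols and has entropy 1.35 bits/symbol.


H_max = log2(K) = log2(23) = 4.5236 bits/symbol. Redundancy = 1 - H/H_max = 1 - 1.35/4.5236 = 1 - 0.2984 = 0.7016

0.7016


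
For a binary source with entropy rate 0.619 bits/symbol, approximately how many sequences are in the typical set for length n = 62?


log2|A_typical| = nH = 62 * 0.619 = 38.378, so |A_typical| ~ 2^38.378 = 3.572e+11

3.572e+11


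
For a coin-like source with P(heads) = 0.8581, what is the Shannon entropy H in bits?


H = -p*log2(p) - (1-p)*log2(1-p). -0.8581*log2(0.8581) = 0.189453; -0.1419*log2(0.1419) = 0.399740. H = 0.189453 + 0.399740 = 0.5892

0.5892 bits


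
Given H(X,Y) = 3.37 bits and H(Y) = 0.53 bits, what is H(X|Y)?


H(X|Y) = H(X,Y) - H(Y) = 3.37 - 0.53 = 2.84

2.84 bits


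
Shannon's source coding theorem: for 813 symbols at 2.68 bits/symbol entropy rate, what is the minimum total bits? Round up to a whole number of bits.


Minimum bits >= n * H = 813 * 2.68 = 2178.84, rounded up to a whole number of bits = 2179

2179 bits


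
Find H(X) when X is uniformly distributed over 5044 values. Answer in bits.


H = log2(n) = log2(5044) = 12.3004

12.3004 bits


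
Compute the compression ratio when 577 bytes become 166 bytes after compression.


Ratio = original / compressed = 577 / 166 = 3.4759

3.4759


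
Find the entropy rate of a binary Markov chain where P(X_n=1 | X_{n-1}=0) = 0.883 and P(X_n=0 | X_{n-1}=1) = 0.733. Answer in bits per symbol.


Stationary distribution: pi_0 = p10/(p01+p10) = 0.4536, pi_1 = 0.5464. Entropy rate H' = pi_0*H(p01) + pi_1*H(p10) = 0.4536*0.5207 + 0.5464*0.8371 = 0.6936

0.6936 bits/symbol


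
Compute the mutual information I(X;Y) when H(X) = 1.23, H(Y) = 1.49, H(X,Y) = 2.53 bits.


I(X;Y) = H(X) + H(Y) - H(X,Y) = 1.23 + 1.49 - 2.53 = 0.19

0.19 bits


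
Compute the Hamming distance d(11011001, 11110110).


Count differing positions: . . ^ . ^ ^ ^ ^ = 5 differences

5


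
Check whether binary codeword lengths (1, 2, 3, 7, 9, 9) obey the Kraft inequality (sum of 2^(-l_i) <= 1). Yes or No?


Kraft sum = sum(2^(-l_i)) = 0.8867, need <= 1. Result: satisfied (a binary prefix-free code with these lengths exists)

Yes


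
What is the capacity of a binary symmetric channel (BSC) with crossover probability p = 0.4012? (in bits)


H(p) = -p*log2(p) - (1-p)*log2(1-p) = -0.4012*log2(0.4012) - 0.5988*log2(0.5988) = 0.528624 + 0.443024 = 0.9716. C = 1 - H(p) = 1 - 0.9716 = 0.0284

0.0284 bits


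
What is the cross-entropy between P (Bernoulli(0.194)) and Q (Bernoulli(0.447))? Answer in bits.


H(P,Q) = -p*log2(q) - (1-p)*log2(1-q). -0.194*log2(0.447) = 0.225361; -0.806*log2(0.553) = 0.688847. H(P,Q) = 0.225361 + 0.688847 = 0.9142

0.9142 bits


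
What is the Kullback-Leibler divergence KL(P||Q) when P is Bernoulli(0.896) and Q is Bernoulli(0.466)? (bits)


KL = p*log2(p/q) + (1-p)*log2((1-p)/(1-q)) = 0.896*log2(0.896/0.466) + 0.104*log2(0.104/0.534) = 0.5996

0.5996 bits


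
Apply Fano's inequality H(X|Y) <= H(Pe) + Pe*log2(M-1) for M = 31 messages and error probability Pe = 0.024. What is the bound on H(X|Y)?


H(Pe) = -Pe*log2(Pe) - (1-Pe)*log2(1-Pe) = -0.024*log2(0.024) - 0.976*log2(0.976) = 0.129140 + 0.034206 = 0.1633. Pe*log2(M-1) = 0.024*log2(30) = 0.117765. Bound = H(Pe) + Pe*log2(M-1) = 0.129140 + 0.034206 + 0.117765 = 0.2811

0.2811 bits


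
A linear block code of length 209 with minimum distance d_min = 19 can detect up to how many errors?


Detection capability = d_min - 1 = 19 - 1 = 18

18 errors


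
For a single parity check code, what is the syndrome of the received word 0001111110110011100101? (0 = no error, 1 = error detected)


Syndrome = XOR of all bits = 0 XOR 0 XOR 0 XOR 1 XOR 1 XOR 1 XOR 1 XOR 1 XOR 1 XOR 0 XOR 1 XOR 1 XOR 0 XOR 0 XOR 1 XOR 1 XOR 1 XOR 0 XOR 0 XOR 1 XOR 0 XOR 1 = 1

1


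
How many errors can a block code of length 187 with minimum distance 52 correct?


Correction capability = floor((d-1)/2) = floor((52-1)/2) = 25

25 errors


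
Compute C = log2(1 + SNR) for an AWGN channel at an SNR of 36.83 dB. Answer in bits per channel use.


SNR_linear = 10^(36.83/10) = 4819.478; C = log2(1 + SNR_linear) = log2(1 + 4819.478) = 12.235

12.235 bits/channel use


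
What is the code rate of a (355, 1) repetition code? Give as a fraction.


Rate = k/n = 1/355

1/355


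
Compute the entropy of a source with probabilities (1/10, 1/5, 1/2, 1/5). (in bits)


H = -sum(p_i * log2(p_i)). Terms: -(1/10)*log2(1/10) = 0.332193; -(1/5)*log2(1/5) = 0.464386; -(1/2)*log2(1/2) = 0.500000; -(1/5)*log2(1/5) = 0.464386. H = 0.332193 + 0.464386 + 0.500000 + 0.464386 = 1.761

1.761 bits


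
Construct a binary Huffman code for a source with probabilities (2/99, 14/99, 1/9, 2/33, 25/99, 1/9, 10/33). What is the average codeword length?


Huffman construction (repeatedly merge the two least-probable nodes; each merge adds 1 bit to every symbol beneath it): 2/99 + 2/33 = 8/99; 8/99 + 1/9 = 19/99; 1/9 + 14/99 = 25/99; 19/99 + 25/99 = 4/9; 25/99 + 10/33 = 5/9; 4/9 + 5/9 = 1. Resulting codeword lengths (in the order the probabilities were given): (4, 3, 3, 4, 2, 3, 2). L_avg = sum(p_i * l_i) = 2/99*4 + 14/99*3 + 1/9*3 + 2/33*4 + 25/99*2 + 1/9*3 + 10/33*2 = 250/99 = 2.5253

2.5253 bits


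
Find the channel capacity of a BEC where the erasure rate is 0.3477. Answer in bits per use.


C = 1 - epsilon = 1 - 0.3477 = 0.6523

0.6523 bits


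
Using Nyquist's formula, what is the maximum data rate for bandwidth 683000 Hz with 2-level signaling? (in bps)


Rate = 2 * B * log2(M) = 2 * 683000 * 1.0 = 1366000.0

1366000.0 bps


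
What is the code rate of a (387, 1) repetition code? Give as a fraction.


Rate = k/n = 1/387

1/387


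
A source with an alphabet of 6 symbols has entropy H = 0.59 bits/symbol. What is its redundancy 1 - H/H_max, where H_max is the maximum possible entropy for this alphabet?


H_max = log2(K) = log2(6) = 2.585 bits/symbol. Redundancy = 1 - H/H_max = 1 - 0.59/2.585 = 1 - 0.2282 = 0.7718

0.7718


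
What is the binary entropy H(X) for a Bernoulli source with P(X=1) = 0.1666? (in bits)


H = -p*log2(p) - (1-p)*log2(1-p). -0.1666*log2(0.1666) = 0.430751; -0.8334*log2(0.8334) = 0.219117. H = 0.430751 + 0.219117 = 0.6499

0.6499 bits


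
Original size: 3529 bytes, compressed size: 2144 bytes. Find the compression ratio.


Ratio = original / compressed = 3529 / 2144 = 1.646

1.646


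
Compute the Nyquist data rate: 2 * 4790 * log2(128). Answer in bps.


Rate = 2 * B * log2(M) = 2 * 4790 * 7.0 = 67060.0

67060.0 bps


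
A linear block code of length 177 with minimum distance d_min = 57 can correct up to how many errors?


Correction capability = floor((d-1)/2) = floor((57-1)/2) = 28

28 errors


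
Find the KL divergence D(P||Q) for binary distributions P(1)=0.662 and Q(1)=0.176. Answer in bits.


KL = p*log2(p/q) + (1-p)*log2((1-p)/(1-q)) = 0.662*log2(0.662/0.176) + 0.338*log2(0.338/0.824) = 0.8307

0.8307 bits


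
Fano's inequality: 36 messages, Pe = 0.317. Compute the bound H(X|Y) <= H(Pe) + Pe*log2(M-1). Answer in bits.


H(Pe) = -Pe*log2(Pe) - (1-Pe)*log2(1-Pe) = -0.317*log2(0.317) - 0.683*log2(0.683) = 0.525410 + 0.375679 = 0.9011. Pe*log2(M-1) = 0.317*log2(35) = 1.625983. Bound = H(Pe) + Pe*log2(M-1) = 0.525410 + 0.375679 + 1.625983 = 2.5271

2.5271 bits


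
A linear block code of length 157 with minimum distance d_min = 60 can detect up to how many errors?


Detection capability = d_min - 1 = 60 - 1 = 59

59 errors


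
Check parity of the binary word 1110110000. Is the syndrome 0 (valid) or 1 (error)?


Syndrome = XOR of all bits = 1 XOR 1 XOR 1 XOR 0 XOR 1 XOR 1 XOR 0 XOR 0 XOR 0 XOR 0 = 1

1


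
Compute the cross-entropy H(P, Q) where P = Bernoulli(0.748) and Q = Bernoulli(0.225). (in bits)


H(P,Q) = -p*log2(q) - (1-p)*log2(1-q). -0.748*log2(0.225) = 1.609698; -0.252*log2(0.775) = 0.092668. H(P,Q) = 1.609698 + 0.092668 = 1.7024

1.7024 bits


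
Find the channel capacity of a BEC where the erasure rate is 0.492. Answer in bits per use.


C = 1 - epsilon = 1 - 0.492 = 0.508

0.508 bits


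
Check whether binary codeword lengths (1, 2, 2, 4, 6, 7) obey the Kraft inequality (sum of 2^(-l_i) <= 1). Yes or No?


Kraft sum = sum(2^(-l_i)) = 1.0859, need <= 1. Result: violated (a binary prefix-free code with these lengths cannot exist)

No


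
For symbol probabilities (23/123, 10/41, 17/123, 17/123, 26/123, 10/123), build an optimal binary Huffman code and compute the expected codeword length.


Huffman construction (repeatedly merge the two least-probable nodes; each merge adds 1 bit to every symbol beneath it): 10/123 + 17/123 = 9/41; 17/123 + 23/123 = 40/123; 26/123 + 9/41 = 53/123; 10/41 + 40/123 = 70/123; 53/123 + 70/123 = 1. Resulting codeword lengths (in the order the probabilities were given): (3, 2, 3, 3, 2, 3). L_avg = sum(p_i * l_i) = 23/123*3 + 10/41*2 + 17/123*3 + 17/123*3 + 26/123*2 + 10/123*3 = 313/123 = 2.5447

2.5447 bits


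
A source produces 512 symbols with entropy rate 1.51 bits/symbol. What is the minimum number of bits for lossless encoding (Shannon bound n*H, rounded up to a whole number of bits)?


Minimum bits >= n * H = 512 * 1.51 = 773.12, rounded up to a whole number of bits = 774

774 bits


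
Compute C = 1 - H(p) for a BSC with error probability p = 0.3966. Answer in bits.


H(p) = -p*log2(p) - (1-p)*log2(1-p) = -0.3966*log2(0.3966) - 0.6034*log2(0.6034) = 0.529161 + 0.439766 = 0.9689. C = 1 - H(p) = 1 - 0.9689 = 0.0311

0.0311 bits


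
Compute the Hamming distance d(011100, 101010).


Count differing positions: ^ ^ . ^ ^ . = 4 differences

4


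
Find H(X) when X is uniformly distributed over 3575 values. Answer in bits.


H = log2(n) = log2(3575) = 11.8037

11.8037 bits


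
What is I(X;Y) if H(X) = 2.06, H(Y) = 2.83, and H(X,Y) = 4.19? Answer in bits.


I(X;Y) = H(X) + H(Y) - H(X,Y) = 2.06 + 2.83 - 4.19 = 0.7

0.7 bits


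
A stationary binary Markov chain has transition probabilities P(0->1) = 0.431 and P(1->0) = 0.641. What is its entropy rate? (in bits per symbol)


Stationary distribution: pi_0 = p10/(p01+p10) = 0.5979, pi_1 = 0.4021. Entropy rate H' = pi_0*H(p01) + pi_1*H(p10) = 0.5979*0.9862 + 0.4021*0.9418 = 0.9684

0.9684 bits/symbol


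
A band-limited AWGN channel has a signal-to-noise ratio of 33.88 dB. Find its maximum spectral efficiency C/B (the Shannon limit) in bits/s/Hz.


SNR_linear = 10^(33.88/10) = 2443.4306; C/B = log2(1 + SNR_linear) = log2(1 + 2443.4306) = 11.2553

11.2553 bits/s/Hz


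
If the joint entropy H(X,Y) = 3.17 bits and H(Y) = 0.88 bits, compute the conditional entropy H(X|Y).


H(X|Y) = H(X,Y) - H(Y) = 3.17 - 0.88 = 2.29

2.29 bits


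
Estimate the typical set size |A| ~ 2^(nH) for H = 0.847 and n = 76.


log2|A_typical| = nH = 76 * 0.847 = 64.372, so |A_typical| ~ 2^64.372 = 2.387e+19

2.387e+19


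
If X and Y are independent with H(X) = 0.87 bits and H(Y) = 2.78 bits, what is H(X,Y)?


For independent variables, H(X,Y) = H(X) + H(Y) = 0.87 + 2.78 = 3.65

3.65 bits


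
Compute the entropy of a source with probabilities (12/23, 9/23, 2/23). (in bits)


H = -sum(p_i * log2(p_i)). Terms: -(12/23)*log2(12/23) = 0.489704; -(9/23)*log2(9/23) = 0.529684; -(2/23)*log2(2/23) = 0.306397. H = 0.489704 + 0.529684 + 0.306397 = 1.3258

1.3258 bits


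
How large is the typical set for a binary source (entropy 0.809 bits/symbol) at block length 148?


log2|A_typical| = nH = 148 * 0.809 = 119.732, so |A_typical| ~ 2^119.732 = 1.104e+36

1.104e+36


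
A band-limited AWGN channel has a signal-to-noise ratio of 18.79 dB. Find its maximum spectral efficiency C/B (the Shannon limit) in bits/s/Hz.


SNR_linear = 10^(18.79/10) = 75.6833; C/B = log2(1 + SNR_linear) = log2(1 + 75.6833) = 6.2608

6.2608 bits/s/Hz


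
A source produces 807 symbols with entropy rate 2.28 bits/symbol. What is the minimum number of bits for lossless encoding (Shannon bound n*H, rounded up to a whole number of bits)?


Minimum bits >= n * H = 807 * 2.28 = 1839.96, rounded up to a whole number of bits = 1840

1840 bits


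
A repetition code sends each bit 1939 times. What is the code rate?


Rate = k/n = 1/1939

1/1939


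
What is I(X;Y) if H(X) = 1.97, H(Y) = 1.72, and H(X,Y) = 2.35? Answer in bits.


I(X;Y) = H(X) + H(Y) - H(X,Y) = 1.97 + 1.72 - 2.35 = 1.34

1.34 bits


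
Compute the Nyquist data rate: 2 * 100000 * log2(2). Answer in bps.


Rate = 2 * B * log2(M) = 2 * 100000 * 1.0 = 200000.0

200000.0 bps


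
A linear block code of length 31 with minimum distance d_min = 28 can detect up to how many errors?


Detection capability = d_min - 1 = 28 - 1 = 27

27 errors


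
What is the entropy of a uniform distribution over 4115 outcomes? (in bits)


H = log2(n) = log2(4115) = 12.0067

12.0067 bits


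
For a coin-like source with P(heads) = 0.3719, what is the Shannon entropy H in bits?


H = -p*log2(p) - (1-p)*log2(1-p). -0.3719*log2(0.3719) = 0.530706; -0.6281*log2(0.6281) = 0.421414. H = 0.530706 + 0.421414 = 0.9521

0.9521 bits


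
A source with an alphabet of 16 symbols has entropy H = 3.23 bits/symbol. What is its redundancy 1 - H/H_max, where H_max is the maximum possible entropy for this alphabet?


H_max = log2(K) = log2(16) = 4.0 bits/symbol. Redundancy = 1 - H/H_max = 1 - 3.23/4.0 = 1 - 0.8075 = 0.1925

0.1925


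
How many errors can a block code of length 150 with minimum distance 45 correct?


Correction capability = floor((d-1)/2) = floor((45-1)/2) = 22

22 errors


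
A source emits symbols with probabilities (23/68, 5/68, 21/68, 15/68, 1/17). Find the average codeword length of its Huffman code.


Huffman construction (repeatedly merge the two least-probable nodes; each merge adds 1 bit to every symbol beneath it): 1/17 + 5/68 = 9/68; 9/68 + 15/68 = 6/17; 21/68 + 23/68 = 11/17; 6/17 + 11/17 = 1. Resulting codeword lengths (in the order the probabilities were given): (2, 3, 2, 2, 3). L_avg = sum(p_i * l_i) = 23/68*2 + 5/68*3 + 21/68*2 + 15/68*2 + 1/17*3 = 145/68 = 2.1324

2.1324 bits


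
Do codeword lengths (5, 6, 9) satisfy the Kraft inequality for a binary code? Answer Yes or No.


Kraft sum = sum(2^(-l_i)) = 0.0488, need <= 1. Result: satisfied (a binary prefix-free code with these lengths exists)

Yes


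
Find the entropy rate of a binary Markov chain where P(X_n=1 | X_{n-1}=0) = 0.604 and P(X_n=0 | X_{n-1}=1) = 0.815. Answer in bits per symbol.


Stationary distribution: pi_0 = p10/(p01+p10) = 0.5743, pi_1 = 0.4257. Entropy rate H' = pi_0*H(p01) + pi_1*H(p10) = 0.5743*0.9686 + 0.4257*0.6909 = 0.8504

0.8504 bits/symbol


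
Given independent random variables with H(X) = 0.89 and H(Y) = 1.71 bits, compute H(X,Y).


For independent variables, H(X,Y) = H(X) + H(Y) = 0.89 + 1.71 = 2.6

2.6 bits


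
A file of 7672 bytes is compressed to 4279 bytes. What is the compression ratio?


Ratio = original / compressed = 7672 / 4279 = 1.7929

1.7929


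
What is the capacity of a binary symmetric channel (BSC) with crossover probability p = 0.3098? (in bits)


H(p) = -p*log2(p) - (1-p)*log2(1-p) = -0.3098*log2(0.3098) - 0.6902*log2(0.6902) = 0.523745 + 0.369197 = 0.8929. C = 1 - H(p) = 1 - 0.8929 = 0.1071

0.1071 bits


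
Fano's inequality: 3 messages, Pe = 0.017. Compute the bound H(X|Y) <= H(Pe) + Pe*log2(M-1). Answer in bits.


H(Pe) = -Pe*log2(Pe) - (1-Pe)*log2(1-Pe) = -0.017*log2(0.017) - 0.983*log2(0.983) = 0.099931 + 0.024316 = 0.1242. Pe*log2(M-1) = 0.017*log2(2) = 0.017000. Bound = H(Pe) + Pe*log2(M-1) = 0.099931 + 0.024316 + 0.017000 = 0.1412

0.1412 bits


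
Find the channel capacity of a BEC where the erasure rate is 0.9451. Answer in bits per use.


C = 1 - epsilon = 1 - 0.9451 = 0.0549

0.0549 bits


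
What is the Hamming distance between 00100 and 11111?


Count differing positions: ^ ^ . ^ ^ = 4 differences

4


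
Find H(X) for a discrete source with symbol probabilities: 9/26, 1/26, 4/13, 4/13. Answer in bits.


H = -sum(p_i * log2(p_i)). Terms: -(9/26)*log2(9/26) = 0.529794; -(1/26)*log2(1/26) = 0.180786; -(4/13)*log2(4/13) = 0.523212; -(4/13)*log2(4/13) = 0.523212. H = 0.529794 + 0.180786 + 0.523212 + 0.523212 = 1.757

1.757 bits


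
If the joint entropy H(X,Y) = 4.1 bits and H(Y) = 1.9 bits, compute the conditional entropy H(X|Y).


H(X|Y) = H(X,Y) - H(Y) = 4.1 - 1.9 = 2.2

2.2 bits


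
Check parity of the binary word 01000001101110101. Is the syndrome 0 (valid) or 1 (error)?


Syndrome = XOR of all bits = 0 XOR 1 XOR 0 XOR 0 XOR 0 XOR 0 XOR 0 XOR 1 XOR 1 XOR 0 XOR 1 XOR 1 XOR 1 XOR 0 XOR 1 XOR 0 XOR 1 = 0

0


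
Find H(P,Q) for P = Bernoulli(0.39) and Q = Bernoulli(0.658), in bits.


H(P,Q) = -p*log2(q) - (1-p)*log2(1-q). -0.39*log2(0.658) = 0.235498; -0.61*log2(0.342) = 0.944238. H(P,Q) = 0.235498 + 0.944238 = 1.1797

1.1797 bits


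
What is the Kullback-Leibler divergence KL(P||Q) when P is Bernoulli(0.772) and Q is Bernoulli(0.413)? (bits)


KL = p*log2(p/q) + (1-p)*log2((1-p)/(1-q)) = 0.772*log2(0.772/0.413) + 0.228*log2(0.228/0.587) = 0.3856

0.3856 bits


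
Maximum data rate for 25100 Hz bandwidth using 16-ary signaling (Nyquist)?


Rate = 2 * B * log2(M) = 2 * 25100 * 4.0 = 200800.0

200800.0 bps


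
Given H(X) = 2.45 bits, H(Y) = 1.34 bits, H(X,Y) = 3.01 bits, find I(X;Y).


I(X;Y) = H(X) + H(Y) - H(X,Y) = 2.45 + 1.34 - 3.01 = 0.78

0.78 bits


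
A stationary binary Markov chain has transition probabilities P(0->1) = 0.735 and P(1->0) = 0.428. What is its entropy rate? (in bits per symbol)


Stationary distribution: pi_0 = p10/(p01+p10) = 0.368, pi_1 = 0.632. Entropy rate H' = pi_0*H(p01) + pi_1*H(p10) = 0.368*0.8342 + 0.632*0.985 = 0.9295

0.9295 bits/symbol


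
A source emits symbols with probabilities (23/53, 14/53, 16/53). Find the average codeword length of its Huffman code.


Huffman construction (repeatedly merge the two least-probable nodes; each merge adds 1 bit to every symbol beneath it): 14/53 + 16/53 = 30/53; 23/53 + 30/53 = 1. Resulting codeword lengths (in the order the probabilities were given): (1, 2, 2). L_avg = sum(p_i * l_i) = 23/53*1 + 14/53*2 + 16/53*2 = 83/53 = 1.566

1.566 bits


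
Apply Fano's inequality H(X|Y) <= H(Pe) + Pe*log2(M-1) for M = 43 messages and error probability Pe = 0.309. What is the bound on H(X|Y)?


H(Pe) = -Pe*log2(Pe) - (1-Pe)*log2(1-Pe) = -0.309*log2(0.309) - 0.691*log2(0.691) = 0.523545 + 0.368470 = 0.892. Pe*log2(M-1) = 0.309*log2(42) = 1.666226. Bound = H(Pe) + Pe*log2(M-1) = 0.523545 + 0.368470 + 1.666226 = 2.5582

2.5582 bits


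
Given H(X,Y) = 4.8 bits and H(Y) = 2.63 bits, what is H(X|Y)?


H(X|Y) = H(X,Y) - H(Y) = 4.8 - 2.63 = 2.17

2.17 bits


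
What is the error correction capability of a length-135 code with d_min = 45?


Correction capability = floor((d-1)/2) = floor((45-1)/2) = 22

22 errors


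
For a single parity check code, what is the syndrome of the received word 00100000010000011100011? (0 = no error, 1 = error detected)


Syndrome = XOR of all bits = 0 XOR 0 XOR 1 XOR 0 XOR 0 XOR 0 XOR 0 XOR 0 XOR 0 XOR 1 XOR 0 XOR 0 XOR 0 XOR 0 XOR 0 XOR 1 XOR 1 XOR 1 XOR 0 XOR 0 XOR 0 XOR 1 XOR 1 = 1

1


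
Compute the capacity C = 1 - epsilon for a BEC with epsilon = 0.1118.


C = 1 - epsilon = 1 - 0.1118 = 0.8882

0.8882 bits


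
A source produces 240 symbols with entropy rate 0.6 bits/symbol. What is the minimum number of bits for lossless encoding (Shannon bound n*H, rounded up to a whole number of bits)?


Minimum bits >= n * H = 240 * 0.6 = 144.0, rounded up to a whole number of bits = 144

144 bits


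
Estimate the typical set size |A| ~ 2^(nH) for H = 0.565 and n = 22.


log2|A_typical| = nH = 22 * 0.565 = 12.43, so |A_typical| ~ 2^12.43 = 5.518e+03

5.518e+03


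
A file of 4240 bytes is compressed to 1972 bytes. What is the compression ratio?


Ratio = original / compressed = 4240 / 1972 = 2.1501

2.1501


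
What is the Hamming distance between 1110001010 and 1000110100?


Count differing positions: . ^ ^ . ^ ^ ^ ^ ^ . = 7 differences

7


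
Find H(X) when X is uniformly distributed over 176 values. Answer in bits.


H = log2(n) = log2(176) = 7.4594

7.4594 bits


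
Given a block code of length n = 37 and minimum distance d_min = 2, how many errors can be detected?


Detection capability = d_min - 1 = 2 - 1 = 1

1 errors


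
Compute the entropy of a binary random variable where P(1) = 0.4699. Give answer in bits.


H = -p*log2(p) - (1-p)*log2(1-p). -0.4699*log2(0.4699) = 0.511991; -0.5301*log2(0.5301) = 0.485393. H = 0.511991 + 0.485393 = 0.9974

0.9974 bits


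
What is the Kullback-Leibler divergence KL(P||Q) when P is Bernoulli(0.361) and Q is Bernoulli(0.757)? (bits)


KL = p*log2(p/q) + (1-p)*log2((1-p)/(1-q)) = 0.361*log2(0.361/0.757) + 0.639*log2(0.639/0.243) = 0.5057

0.5057 bits


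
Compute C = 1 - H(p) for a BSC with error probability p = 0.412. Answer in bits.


H(p) = -p*log2(p) - (1-p)*log2(1-p) = -0.412*log2(0.412) - 0.588*log2(0.588) = 0.527065 + 0.450474 = 0.9775. C = 1 - H(p) = 1 - 0.9775 = 0.0225

0.0225 bits


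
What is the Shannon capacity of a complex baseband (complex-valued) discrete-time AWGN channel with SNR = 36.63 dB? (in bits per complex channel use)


SNR_linear = 10^(36.63/10) = 4602.5657; C = log2(1 + SNR_linear) = log2(1 + 4602.5657) = 12.1685

12.1685 bits/channel use


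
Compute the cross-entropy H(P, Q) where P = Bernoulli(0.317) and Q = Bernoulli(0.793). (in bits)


H(P,Q) = -p*log2(q) - (1-p)*log2(1-q). -0.317*log2(0.793) = 0.106070; -0.683*log2(0.207) = 1.551979. H(P,Q) = 0.106070 + 1.551979 = 1.658

1.658 bits


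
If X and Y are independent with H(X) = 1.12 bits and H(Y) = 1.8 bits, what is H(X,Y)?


For independent variables, H(X,Y) = H(X) + H(Y) = 1.12 + 1.8 = 2.92

2.92 bits


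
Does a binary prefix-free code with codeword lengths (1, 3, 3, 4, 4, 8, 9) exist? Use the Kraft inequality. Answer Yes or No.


Kraft sum = sum(2^(-l_i)) = 0.8809, need <= 1. Result: satisfied (a binary prefix-free code with these lengths exists)

Yes


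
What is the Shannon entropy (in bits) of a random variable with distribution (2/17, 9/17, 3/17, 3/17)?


H = -sum(p_i * log2(p_i)). Terms: -(2/17)*log2(2/17) = 0.363231; -(9/17)*log2(9/17) = 0.485755; -(3/17)*log2(3/17) = 0.441618; -(3/17)*log2(3/17) = 0.441618. H = 0.363231 + 0.485755 + 0.441618 + 0.441618 = 1.7322

1.7322 bits


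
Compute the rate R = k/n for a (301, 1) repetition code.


Rate = k/n = 1/301

1/301


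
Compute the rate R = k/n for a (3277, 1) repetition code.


Rate = k/n = 1/3277

1/3277


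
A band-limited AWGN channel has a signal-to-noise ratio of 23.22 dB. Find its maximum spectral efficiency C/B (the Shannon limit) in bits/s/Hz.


SNR_linear = 10^(23.22/10) = 209.894; C/B = log2(1 + SNR_linear) = log2(1 + 209.894) = 7.7204

7.7204 bits/s/Hz


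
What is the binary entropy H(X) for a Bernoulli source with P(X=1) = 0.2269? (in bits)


H = -p*log2(p) - (1-p)*log2(1-p). -0.2269*log2(0.2269) = 0.485537; -0.7731*log2(0.7731) = 0.287031. H = 0.485537 + 0.287031 = 0.7726

0.7726 bits


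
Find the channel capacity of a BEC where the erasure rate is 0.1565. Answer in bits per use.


C = 1 - epsilon = 1 - 0.1565 = 0.8435

0.8435 bits


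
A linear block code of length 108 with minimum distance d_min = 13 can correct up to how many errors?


Correction capability = floor((d-1)/2) = floor((13-1)/2) = 6

6 errors


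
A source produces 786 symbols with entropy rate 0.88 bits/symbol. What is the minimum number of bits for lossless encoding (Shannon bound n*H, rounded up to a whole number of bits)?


Minimum bits >= n * H = 786 * 0.88 = 691.68, rounded up to a whole number of bits = 692

692 bits


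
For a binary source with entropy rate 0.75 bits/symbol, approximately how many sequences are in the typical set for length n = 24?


log2|A_typical| = nH = 24 * 0.75 = 18.0, so |A_typical| ~ 2^18.0 = 2.621e+05

2.621e+05


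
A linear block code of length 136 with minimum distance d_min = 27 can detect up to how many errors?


Detection capability = d_min - 1 = 27 - 1 = 26

26 errors


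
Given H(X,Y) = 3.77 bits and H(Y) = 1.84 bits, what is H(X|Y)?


H(X|Y) = H(X,Y) - H(Y) = 3.77 - 1.84 = 1.93

1.93 bits


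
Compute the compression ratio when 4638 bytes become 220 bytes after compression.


Ratio = original / compressed = 4638 / 220 = 21.0818

21.0818


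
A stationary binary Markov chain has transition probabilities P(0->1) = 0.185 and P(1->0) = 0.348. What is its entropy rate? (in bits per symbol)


Stationary distribution: pi_0 = p10/(p01+p10) = 0.6529, pi_1 = 0.3471. Entropy rate H' = pi_0*H(p01) + pi_1*H(p10) = 0.6529*0.6909 + 0.3471*0.9323 = 0.7747

0.7747 bits/symbol


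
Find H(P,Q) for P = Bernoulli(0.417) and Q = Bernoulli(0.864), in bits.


H(P,Q) = -p*log2(q) - (1-p)*log2(1-q). -0.417*log2(0.864) = 0.087944; -0.583*log2(0.136) = 1.678061. H(P,Q) = 0.087944 + 1.678061 = 1.766

1.766 bits


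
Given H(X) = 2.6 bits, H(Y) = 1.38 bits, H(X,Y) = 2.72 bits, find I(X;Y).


I(X;Y) = H(X) + H(Y) - H(X,Y) = 2.6 + 1.38 - 2.72 = 1.26

1.26 bits


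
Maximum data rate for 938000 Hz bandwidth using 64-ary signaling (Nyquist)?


Rate = 2 * B * log2(M) = 2 * 938000 * 6.0 = 11256000.0

11256000.0 bps


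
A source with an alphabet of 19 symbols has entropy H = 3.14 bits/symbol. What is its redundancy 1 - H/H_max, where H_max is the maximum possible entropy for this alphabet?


H_max = log2(K) = log2(19) = 4.2479 bits/symbol. Redundancy = 1 - H/H_max = 1 - 3.14/4.2479 = 1 - 0.7392 = 0.2608

0.2608


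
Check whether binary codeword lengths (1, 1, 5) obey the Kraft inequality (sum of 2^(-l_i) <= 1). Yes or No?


Kraft sum = sum(2^(-l_i)) = 1.0312, need <= 1. Result: violated (a binary prefix-free code with these lengths cannot exist)

No


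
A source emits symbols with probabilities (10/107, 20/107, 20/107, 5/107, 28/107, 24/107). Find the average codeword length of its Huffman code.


Huffman construction (repeatedly merge the two least-probable nodes; each merge adds 1 bit to every symbol beneath it): 5/107 + 10/107 = 15/107; 15/107 + 20/107 = 35/107; 20/107 + 24/107 = 44/107; 28/107 + 35/107 = 63/107; 44/107 + 63/107 = 1. Resulting codeword lengths (in the order the probabilities were given): (4, 3, 2, 4, 2, 2). L_avg = sum(p_i * l_i) = 10/107*4 + 20/107*3 + 20/107*2 + 5/107*4 + 28/107*2 + 24/107*2 = 264/107 = 2.4673

2.4673 bits


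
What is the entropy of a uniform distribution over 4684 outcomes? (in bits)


H = log2(n) = log2(4684) = 12.1935

12.1935 bits


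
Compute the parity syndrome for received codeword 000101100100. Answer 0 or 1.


Syndrome = XOR of all bits = 0 XOR 0 XOR 0 XOR 1 XOR 0 XOR 1 XOR 1 XOR 0 XOR 0 XOR 1 XOR 0 XOR 0 = 0

0


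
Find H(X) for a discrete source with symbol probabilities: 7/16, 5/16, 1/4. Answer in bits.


H = -sum(p_i * log2(p_i)). Terms: -(7/16)*log2(7/16) = 0.521782; -(5/16)*log2(5/16) = 0.524397; -(1/4)*log2(1/4) = 0.500000. H = 0.521782 + 0.524397 + 0.500000 = 1.5462

1.5462 bits


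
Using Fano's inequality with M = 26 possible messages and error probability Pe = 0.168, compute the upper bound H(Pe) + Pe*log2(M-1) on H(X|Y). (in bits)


H(Pe) = -Pe*log2(Pe) - (1-Pe)*log2(1-Pe) = -0.168*log2(0.168) - 0.832*log2(0.832) = 0.432342 + 0.220767 = 0.6531. Pe*log2(M-1) = 0.168*log2(25) = 0.780168. Bound = H(Pe) + Pe*log2(M-1) = 0.432342 + 0.220767 + 0.780168 = 1.4333

1.4333 bits


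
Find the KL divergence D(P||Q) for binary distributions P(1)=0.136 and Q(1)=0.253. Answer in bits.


KL = p*log2(p/q) + (1-p)*log2((1-p)/(1-q)) = 0.136*log2(0.136/0.253) + 0.864*log2(0.864/0.747) = 0.0596

0.0596 bits
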